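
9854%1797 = 869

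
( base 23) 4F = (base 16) 6B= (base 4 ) 1223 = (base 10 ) 107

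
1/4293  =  1/4293 = 0.00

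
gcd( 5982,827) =1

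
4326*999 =4321674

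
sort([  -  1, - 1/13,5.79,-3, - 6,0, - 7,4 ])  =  [-7, - 6, - 3, - 1, - 1/13,0, 4,5.79]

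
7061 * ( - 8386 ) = - 59213546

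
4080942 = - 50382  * ( - 81 ) 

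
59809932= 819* 73028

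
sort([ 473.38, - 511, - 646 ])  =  [ - 646, - 511, 473.38]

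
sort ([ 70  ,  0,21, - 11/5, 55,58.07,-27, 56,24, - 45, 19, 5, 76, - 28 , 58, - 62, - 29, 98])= [ - 62, - 45,  -  29,  -  28,  -  27, - 11/5,0, 5, 19,21,24, 55, 56,58,  58.07,70 , 76, 98]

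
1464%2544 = 1464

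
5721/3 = 1907 = 1907.00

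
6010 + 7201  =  13211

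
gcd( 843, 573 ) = 3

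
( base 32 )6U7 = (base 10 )7111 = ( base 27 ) 9ka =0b1101111000111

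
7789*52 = 405028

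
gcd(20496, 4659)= 3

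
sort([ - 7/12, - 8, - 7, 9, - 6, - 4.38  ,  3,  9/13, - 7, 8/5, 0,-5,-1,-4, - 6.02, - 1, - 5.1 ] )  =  [ - 8 ,  -  7,-7, - 6.02, - 6,-5.1, - 5, - 4.38, - 4,  -  1, - 1, - 7/12, 0, 9/13, 8/5, 3, 9] 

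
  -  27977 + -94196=-122173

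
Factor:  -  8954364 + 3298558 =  - 5655806 = - 2^1*13^1*19^1*107^2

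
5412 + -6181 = -769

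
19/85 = 19/85 = 0.22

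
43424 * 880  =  38213120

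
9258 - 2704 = 6554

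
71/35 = 2 + 1/35= 2.03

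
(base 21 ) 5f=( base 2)1111000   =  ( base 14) 88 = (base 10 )120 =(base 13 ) 93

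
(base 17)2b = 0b101101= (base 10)45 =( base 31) 1E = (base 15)30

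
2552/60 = 42+8/15 = 42.53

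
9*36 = 324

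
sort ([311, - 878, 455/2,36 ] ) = [ - 878, 36, 455/2, 311]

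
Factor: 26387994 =2^1*3^1 * 4397999^1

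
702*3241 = 2275182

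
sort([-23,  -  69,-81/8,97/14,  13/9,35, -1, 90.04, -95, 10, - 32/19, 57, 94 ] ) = [ - 95,  -  69,  -  23,-81/8,  -  32/19, - 1 , 13/9,97/14, 10, 35,57, 90.04,94]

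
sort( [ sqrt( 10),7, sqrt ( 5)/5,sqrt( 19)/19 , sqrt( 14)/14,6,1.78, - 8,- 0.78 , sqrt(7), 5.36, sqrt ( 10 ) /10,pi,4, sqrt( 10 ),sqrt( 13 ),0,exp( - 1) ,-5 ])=[ - 8, - 5,  -  0.78,0,sqrt(19) /19,sqrt ( 14 ) /14 , sqrt( 10 )/10,exp( - 1) , sqrt (5 )/5 , 1.78,sqrt(7) , pi,sqrt( 10 ), sqrt(10),sqrt ( 13 ), 4,5.36,6,7]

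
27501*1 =27501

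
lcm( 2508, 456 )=5016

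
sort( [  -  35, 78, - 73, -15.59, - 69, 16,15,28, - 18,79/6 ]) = [ - 73, - 69, - 35, - 18,  -  15.59,79/6, 15,16,28, 78] 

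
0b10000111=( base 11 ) 113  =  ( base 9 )160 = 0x87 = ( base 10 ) 135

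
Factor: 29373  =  3^1*9791^1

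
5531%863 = 353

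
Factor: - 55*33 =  - 1815 = - 3^1*5^1 * 11^2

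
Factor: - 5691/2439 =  - 7/3 = - 3^( - 1)*7^1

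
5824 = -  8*(  -  728 ) 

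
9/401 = 9/401 = 0.02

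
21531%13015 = 8516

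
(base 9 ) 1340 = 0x3F0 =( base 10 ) 1008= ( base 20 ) 2A8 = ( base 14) 520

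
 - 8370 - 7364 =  - 15734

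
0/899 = 0= 0.00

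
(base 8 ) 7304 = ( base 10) 3780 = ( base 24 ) 6dc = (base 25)615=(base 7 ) 14010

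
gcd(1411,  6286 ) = 1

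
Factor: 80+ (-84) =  - 2^2 =- 4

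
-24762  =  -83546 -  - 58784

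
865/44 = 865/44 = 19.66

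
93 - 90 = 3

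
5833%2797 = 239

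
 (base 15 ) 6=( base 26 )6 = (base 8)6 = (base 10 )6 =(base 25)6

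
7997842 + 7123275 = 15121117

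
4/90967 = 4/90967 = 0.00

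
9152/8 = 1144= 1144.00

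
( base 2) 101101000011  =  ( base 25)4f8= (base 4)231003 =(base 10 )2883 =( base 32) 2Q3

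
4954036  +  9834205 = 14788241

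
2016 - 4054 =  - 2038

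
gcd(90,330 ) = 30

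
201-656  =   - 455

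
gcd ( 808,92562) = 2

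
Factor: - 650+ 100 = - 550 = -2^1  *5^2*11^1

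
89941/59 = 89941/59 = 1524.42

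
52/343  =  52/343 = 0.15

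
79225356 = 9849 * 8044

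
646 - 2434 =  - 1788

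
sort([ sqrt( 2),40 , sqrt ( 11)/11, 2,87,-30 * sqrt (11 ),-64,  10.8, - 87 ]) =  [ - 30*sqrt(  11), - 87 , - 64, sqrt(11)/11, sqrt(2 ), 2,10.8,40,87 ]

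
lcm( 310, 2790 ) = 2790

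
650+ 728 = 1378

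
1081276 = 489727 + 591549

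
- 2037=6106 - 8143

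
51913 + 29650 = 81563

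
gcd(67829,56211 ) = 1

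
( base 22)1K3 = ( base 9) 1240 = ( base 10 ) 927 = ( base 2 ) 1110011111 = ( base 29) 12s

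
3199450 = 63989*50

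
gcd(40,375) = 5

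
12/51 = 4/17= 0.24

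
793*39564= 31374252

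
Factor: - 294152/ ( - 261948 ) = 886/789 = 2^1 * 3^( - 1 )*263^( - 1 )*443^1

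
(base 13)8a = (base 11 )A4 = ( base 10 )114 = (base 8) 162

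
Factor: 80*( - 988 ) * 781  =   - 2^6*5^1 * 11^1*13^1 * 19^1 * 71^1 = - 61730240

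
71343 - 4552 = 66791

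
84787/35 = 2422 + 17/35 = 2422.49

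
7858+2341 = 10199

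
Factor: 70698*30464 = 2153743872 = 2^9*3^1*7^1 * 17^1*11783^1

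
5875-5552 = 323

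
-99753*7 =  - 698271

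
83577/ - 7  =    -  11940 + 3/7 = -  11939.57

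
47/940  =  1/20 = 0.05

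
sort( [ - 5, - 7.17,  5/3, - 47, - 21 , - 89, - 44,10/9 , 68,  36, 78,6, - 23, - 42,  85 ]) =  [ - 89, - 47,-44, - 42, - 23,-21, - 7.17, - 5, 10/9,5/3, 6 , 36, 68,78, 85 ]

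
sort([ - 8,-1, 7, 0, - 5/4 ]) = [ - 8 ,-5/4, - 1, 0,7 ] 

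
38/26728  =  19/13364 = 0.00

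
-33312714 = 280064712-313377426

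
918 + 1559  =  2477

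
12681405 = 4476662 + 8204743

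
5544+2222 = 7766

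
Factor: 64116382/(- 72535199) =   -  2^1*311^1*9371^1 *6594109^( - 1) = - 5828762/6594109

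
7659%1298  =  1169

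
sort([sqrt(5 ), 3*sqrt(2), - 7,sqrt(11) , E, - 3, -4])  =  [ - 7, -4, - 3,sqrt( 5), E,sqrt(11 ) , 3*sqrt(2) ]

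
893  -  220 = 673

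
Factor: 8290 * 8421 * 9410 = 2^2 *3^1*5^2 * 7^1*401^1*829^1*941^1  =  656912946900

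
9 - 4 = 5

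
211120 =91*2320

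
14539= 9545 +4994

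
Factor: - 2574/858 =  - 3^1 = - 3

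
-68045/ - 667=102  +  11/667 = 102.02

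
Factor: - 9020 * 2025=  -  2^2*3^4*5^3 * 11^1*41^1 = - 18265500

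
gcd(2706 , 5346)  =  66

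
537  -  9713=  - 9176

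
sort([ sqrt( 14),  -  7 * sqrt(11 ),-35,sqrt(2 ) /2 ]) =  [- 35, - 7*sqrt ( 11 ),  sqrt(2 )/2,sqrt (14)]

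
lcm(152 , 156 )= 5928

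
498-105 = 393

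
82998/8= 10374+3/4 = 10374.75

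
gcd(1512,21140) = 28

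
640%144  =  64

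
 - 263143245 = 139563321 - 402706566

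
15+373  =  388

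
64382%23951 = 16480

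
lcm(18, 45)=90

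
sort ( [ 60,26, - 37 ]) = [ - 37,26 , 60] 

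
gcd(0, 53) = 53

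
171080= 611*280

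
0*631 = 0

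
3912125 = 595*6575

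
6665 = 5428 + 1237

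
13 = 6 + 7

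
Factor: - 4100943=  - 3^1*7^1*11^1 * 41^1*433^1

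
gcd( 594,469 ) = 1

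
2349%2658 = 2349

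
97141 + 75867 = 173008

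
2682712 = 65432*41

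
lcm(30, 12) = 60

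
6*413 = 2478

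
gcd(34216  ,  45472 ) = 56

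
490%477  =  13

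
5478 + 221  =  5699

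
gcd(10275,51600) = 75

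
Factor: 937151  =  937151^1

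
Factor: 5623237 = 929^1 * 6053^1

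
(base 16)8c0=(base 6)14212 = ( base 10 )2240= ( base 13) 1034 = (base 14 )b60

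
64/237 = 64/237 = 0.27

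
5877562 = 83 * 70814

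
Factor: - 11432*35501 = - 2^3  *131^1*271^1*1429^1 = -405847432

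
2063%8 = 7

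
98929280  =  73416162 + 25513118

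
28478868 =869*32772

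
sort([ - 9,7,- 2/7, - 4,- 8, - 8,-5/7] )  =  [ - 9,  -  8, - 8, -4,-5/7, - 2/7,7 ]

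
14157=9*1573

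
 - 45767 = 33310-79077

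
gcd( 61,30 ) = 1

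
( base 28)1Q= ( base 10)54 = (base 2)110110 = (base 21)2C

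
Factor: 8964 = 2^2*3^3*83^1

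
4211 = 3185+1026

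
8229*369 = 3036501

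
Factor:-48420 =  - 2^2*3^2*5^1*269^1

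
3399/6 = 1133/2= 566.50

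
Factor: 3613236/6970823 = 2^2*3^1*11^1  *  31^1*313^( - 1) * 883^1 * 22271^( - 1 ) 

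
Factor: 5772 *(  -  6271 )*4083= -2^2*3^2*13^1*37^1*1361^1*6271^1 = -  147789133596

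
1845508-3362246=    - 1516738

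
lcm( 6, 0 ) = 0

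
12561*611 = 7674771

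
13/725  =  13/725 = 0.02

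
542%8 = 6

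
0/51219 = 0 = 0.00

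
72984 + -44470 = 28514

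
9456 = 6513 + 2943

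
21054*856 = 18022224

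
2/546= 1/273 = 0.00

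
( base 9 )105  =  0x56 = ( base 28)32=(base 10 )86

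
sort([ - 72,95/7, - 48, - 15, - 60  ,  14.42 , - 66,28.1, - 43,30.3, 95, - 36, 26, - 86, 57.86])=[-86 , - 72, - 66, - 60, - 48,-43,-36, -15, 95/7, 14.42,26,28.1, 30.3, 57.86,95]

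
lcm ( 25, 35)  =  175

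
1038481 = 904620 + 133861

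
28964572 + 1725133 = 30689705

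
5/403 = 5/403 =0.01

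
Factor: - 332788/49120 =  - 2^ (-3 )*5^( - 1)*271^1=   - 271/40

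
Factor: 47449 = 23^1 * 2063^1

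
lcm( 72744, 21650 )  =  1818600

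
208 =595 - 387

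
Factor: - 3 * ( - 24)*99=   7128=2^3*3^4 * 11^1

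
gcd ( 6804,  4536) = 2268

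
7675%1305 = 1150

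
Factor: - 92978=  - 2^1*46489^1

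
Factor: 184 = 2^3*23^1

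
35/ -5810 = -1 + 165/166 = -0.01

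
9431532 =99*95268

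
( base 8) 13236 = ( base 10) 5790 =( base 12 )3426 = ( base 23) ALH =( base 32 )5ku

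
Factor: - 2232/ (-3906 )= 2^2*7^( - 1) = 4/7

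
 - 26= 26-52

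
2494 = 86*29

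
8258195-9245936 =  - 987741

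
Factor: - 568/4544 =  - 2^ ( - 3 ) = - 1/8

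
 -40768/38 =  - 20384/19 = - 1072.84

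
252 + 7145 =7397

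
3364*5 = 16820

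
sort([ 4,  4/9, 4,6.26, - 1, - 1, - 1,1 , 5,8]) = [ - 1, - 1, - 1, 4/9,1,4,4,5,6.26,8]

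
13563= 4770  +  8793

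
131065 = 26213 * 5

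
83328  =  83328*1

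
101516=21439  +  80077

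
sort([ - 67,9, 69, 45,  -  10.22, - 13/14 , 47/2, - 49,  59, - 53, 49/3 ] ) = [ - 67,-53, - 49, - 10.22 ,  -  13/14,9,49/3,  47/2,  45,59, 69 ] 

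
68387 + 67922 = 136309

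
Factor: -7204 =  - 2^2*1801^1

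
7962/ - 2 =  - 3981/1  =  - 3981.00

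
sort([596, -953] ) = [ - 953,596]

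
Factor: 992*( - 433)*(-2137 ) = 2^5*31^1 * 433^1*2137^1  =  917918432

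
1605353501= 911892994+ 693460507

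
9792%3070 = 582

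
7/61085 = 7/61085 = 0.00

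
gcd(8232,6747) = 3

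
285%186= 99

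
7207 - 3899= 3308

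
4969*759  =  3771471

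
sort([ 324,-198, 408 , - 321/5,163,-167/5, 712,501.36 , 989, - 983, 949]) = [ - 983, - 198,-321/5, - 167/5,  163,324,408,501.36,712,949 , 989 ] 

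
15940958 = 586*27203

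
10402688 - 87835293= -77432605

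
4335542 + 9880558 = 14216100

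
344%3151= 344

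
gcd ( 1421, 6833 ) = 1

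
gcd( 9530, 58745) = 5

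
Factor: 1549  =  1549^1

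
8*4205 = 33640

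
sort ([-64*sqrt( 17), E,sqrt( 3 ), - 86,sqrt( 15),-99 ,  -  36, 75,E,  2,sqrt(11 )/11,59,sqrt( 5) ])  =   [ - 64*sqrt( 17) ,-99, - 86, - 36,sqrt( 11 )/11, sqrt(3),2,sqrt(5), E, E, sqrt( 15),59, 75] 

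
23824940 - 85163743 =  -61338803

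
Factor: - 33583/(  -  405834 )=71/858 = 2^( - 1 )*3^( - 1 )*11^ ( - 1 )*13^( - 1 )*71^1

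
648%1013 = 648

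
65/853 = 65/853 = 0.08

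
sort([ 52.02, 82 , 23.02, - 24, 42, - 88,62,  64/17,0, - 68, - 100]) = [ - 100, - 88, - 68, - 24 , 0,64/17, 23.02, 42,  52.02, 62,82]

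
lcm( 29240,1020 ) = 87720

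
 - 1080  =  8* ( - 135)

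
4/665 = 4/665 = 0.01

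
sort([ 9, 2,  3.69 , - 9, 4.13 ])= [ - 9,2  ,  3.69,  4.13 , 9]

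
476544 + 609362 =1085906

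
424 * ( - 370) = -156880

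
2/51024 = 1/25512 = 0.00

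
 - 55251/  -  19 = 2907 + 18/19 = 2907.95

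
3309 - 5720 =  - 2411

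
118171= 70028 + 48143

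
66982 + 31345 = 98327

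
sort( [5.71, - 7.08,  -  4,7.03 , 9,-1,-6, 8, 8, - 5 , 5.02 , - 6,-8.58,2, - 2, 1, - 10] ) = [-10, - 8.58, - 7.08,  -  6, - 6, - 5, - 4,-2, -1, 1,2, 5.02,5.71, 7.03, 8, 8, 9] 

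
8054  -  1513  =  6541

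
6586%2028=502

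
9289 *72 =668808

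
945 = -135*(-7) 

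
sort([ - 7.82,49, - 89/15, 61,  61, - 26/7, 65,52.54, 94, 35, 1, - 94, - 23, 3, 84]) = [ - 94 , - 23, - 7.82 , - 89/15,-26/7, 1 , 3, 35, 49 , 52.54, 61, 61, 65,84, 94]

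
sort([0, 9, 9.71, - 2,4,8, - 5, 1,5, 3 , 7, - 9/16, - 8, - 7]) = [ - 8, - 7,-5,-2, - 9/16,0, 1,  3 , 4,5,7,8  ,  9, 9.71] 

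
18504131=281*65851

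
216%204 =12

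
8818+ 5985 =14803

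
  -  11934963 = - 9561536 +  - 2373427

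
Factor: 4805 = 5^1*31^2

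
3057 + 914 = 3971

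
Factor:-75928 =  - 2^3 * 9491^1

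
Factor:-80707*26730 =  - 2157298110 = - 2^1*3^5*5^1*11^3 * 23^1 * 29^1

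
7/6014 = 7/6014 = 0.00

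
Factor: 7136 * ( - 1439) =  - 2^5  *223^1 * 1439^1 = - 10268704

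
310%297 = 13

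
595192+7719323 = 8314515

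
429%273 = 156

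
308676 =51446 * 6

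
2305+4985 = 7290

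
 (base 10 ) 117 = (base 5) 432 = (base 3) 11100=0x75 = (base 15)7c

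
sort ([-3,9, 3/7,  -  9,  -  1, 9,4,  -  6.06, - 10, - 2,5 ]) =[  -  10, - 9, - 6.06, - 3 , - 2,  -  1, 3/7, 4, 5, 9,9]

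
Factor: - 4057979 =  - 157^1*25847^1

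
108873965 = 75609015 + 33264950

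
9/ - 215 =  -1  +  206/215 = -  0.04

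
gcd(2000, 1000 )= 1000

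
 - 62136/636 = - 5178/53 = -97.70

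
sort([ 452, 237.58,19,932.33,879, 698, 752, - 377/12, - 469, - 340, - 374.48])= [  -  469,  -  374.48 , - 340, - 377/12,19,237.58,452,698  ,  752,879,932.33 ]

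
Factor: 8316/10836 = 3^1* 11^1*43^( - 1) = 33/43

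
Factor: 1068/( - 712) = - 2^(-1)*3^1  =  - 3/2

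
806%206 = 188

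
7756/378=20  +  14/27 = 20.52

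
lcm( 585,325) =2925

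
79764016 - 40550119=39213897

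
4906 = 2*2453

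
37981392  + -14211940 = 23769452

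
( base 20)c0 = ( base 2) 11110000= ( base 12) 180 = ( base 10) 240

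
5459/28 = 5459/28 = 194.96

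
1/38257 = 1/38257 = 0.00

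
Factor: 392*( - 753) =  - 295176 = - 2^3*3^1*7^2*251^1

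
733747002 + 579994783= 1313741785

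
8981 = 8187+794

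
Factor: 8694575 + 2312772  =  11007347 = 13^1*17^1*49807^1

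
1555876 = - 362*( - 4298)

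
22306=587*38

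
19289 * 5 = 96445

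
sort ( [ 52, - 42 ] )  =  [ - 42,52]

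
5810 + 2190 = 8000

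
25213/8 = 3151 + 5/8=3151.62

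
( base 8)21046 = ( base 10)8742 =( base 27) bql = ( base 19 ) 1542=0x2226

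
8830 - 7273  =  1557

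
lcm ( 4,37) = 148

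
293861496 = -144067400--437928896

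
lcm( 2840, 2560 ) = 181760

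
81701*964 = 78759764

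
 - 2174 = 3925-6099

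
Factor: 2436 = 2^2 * 3^1 * 7^1*29^1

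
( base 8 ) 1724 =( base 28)170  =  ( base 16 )3D4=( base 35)S0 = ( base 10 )980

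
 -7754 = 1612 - 9366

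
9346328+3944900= 13291228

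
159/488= 159/488 = 0.33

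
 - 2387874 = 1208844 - 3596718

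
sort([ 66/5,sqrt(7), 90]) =[ sqrt( 7), 66/5, 90 ] 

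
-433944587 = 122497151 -556441738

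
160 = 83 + 77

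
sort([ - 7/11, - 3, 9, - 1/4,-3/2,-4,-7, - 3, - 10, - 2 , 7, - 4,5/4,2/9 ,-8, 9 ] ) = [ - 10,-8, - 7, -4,-4, - 3,-3,-2, - 3/2, - 7/11,-1/4, 2/9,5/4 , 7,9 , 9]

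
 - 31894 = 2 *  ( - 15947 )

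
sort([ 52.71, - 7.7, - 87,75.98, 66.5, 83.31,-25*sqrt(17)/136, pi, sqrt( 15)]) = [ - 87, - 7.7, - 25*sqrt(17)/136, pi, sqrt(  15), 52.71 , 66.5, 75.98,  83.31]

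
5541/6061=5541/6061=0.91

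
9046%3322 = 2402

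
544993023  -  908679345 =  - 363686322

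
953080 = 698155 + 254925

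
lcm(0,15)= 0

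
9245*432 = 3993840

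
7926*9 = 71334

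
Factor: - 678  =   - 2^1 * 3^1*113^1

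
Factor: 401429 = 7^1*57347^1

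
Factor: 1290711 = 3^1 * 181^1*2377^1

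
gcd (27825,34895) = 35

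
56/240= 7/30  =  0.23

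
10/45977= 10/45977 = 0.00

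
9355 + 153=9508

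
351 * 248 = 87048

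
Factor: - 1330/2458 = - 5^1*7^1*19^1*1229^( - 1) = - 665/1229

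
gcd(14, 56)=14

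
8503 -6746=1757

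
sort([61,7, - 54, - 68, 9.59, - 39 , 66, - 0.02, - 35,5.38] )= [ - 68 , - 54, - 39, - 35 , - 0.02, 5.38,7,9.59 , 61,66 ] 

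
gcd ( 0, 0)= 0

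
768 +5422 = 6190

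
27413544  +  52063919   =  79477463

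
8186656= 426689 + 7759967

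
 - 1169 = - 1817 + 648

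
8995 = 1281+7714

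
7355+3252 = 10607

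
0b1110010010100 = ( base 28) 998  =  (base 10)7316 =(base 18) 14a8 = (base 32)74k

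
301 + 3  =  304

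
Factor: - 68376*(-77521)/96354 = 2^2*3^( -1)*7^1*11^1*37^1*53^(-1)*101^( - 1 )*77521^1 = 883429316/16059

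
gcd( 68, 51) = 17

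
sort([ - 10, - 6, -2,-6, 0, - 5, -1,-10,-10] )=[-10, - 10, - 10, - 6, - 6 ,-5,  -  2,-1,  0 ] 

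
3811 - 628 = 3183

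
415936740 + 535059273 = 950996013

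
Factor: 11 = 11^1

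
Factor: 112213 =112213^1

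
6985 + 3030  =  10015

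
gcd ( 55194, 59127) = 3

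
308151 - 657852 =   -  349701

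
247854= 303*818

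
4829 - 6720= - 1891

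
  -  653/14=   -  653/14 = - 46.64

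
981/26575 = 981/26575  =  0.04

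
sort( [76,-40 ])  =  [ - 40, 76 ]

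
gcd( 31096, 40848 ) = 184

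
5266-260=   5006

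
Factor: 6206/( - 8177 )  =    -  2^1*13^( - 1)*17^( - 1)*29^1*37^(  -  1 )*107^1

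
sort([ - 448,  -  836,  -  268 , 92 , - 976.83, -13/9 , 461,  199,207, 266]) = [-976.83, - 836, - 448,-268, - 13/9  ,  92 , 199, 207, 266, 461] 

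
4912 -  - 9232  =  14144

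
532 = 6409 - 5877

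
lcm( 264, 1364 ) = 8184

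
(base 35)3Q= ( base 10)131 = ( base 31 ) 47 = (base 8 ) 203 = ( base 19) 6h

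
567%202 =163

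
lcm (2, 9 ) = 18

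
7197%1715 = 337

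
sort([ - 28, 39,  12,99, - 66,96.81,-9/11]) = [ - 66, -28,-9/11, 12,39, 96.81 , 99 ] 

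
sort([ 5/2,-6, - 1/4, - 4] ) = [ - 6,  -  4,-1/4,5/2 ]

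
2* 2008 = 4016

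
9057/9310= 9057/9310 = 0.97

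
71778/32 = 35889/16  =  2243.06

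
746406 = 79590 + 666816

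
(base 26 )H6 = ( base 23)JB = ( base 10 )448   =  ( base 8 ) 700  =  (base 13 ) 286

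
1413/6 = 235 +1/2= 235.50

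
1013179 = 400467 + 612712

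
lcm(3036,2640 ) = 60720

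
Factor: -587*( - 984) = 577608 = 2^3 * 3^1 * 41^1*587^1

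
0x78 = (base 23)55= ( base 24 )50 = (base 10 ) 120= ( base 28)48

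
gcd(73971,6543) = 9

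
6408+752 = 7160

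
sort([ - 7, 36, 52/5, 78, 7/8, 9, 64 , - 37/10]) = [-7, -37/10,7/8, 9, 52/5,36, 64,78] 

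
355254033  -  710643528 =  - 355389495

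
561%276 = 9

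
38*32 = 1216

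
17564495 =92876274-75311779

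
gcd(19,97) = 1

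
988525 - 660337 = 328188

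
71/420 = 71/420 = 0.17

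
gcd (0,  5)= 5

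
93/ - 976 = -1+883/976 = -0.10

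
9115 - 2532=6583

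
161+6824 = 6985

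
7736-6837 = 899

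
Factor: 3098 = 2^1 * 1549^1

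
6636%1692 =1560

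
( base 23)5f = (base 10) 130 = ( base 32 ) 42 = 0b10000010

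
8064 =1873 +6191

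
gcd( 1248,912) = 48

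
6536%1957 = 665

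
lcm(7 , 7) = 7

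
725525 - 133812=591713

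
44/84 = 11/21 = 0.52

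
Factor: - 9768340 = - 2^2*5^1*488417^1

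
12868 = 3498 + 9370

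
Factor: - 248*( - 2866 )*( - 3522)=  -  2503324896 = - 2^5*3^1*31^1*587^1*1433^1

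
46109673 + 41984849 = 88094522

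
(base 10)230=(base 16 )e6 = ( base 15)105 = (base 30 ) 7k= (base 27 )8e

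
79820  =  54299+25521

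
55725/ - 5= - 11145/1 = -11145.00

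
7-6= 1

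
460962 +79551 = 540513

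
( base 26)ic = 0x1e0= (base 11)3a7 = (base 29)gg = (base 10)480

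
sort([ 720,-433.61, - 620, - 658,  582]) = [ - 658, - 620 , - 433.61,582, 720 ]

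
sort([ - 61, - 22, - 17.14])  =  [ - 61, - 22,-17.14]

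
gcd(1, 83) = 1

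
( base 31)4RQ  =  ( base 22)9fl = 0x1263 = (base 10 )4707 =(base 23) 8KF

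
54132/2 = 27066 = 27066.00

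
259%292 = 259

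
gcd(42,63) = 21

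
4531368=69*65672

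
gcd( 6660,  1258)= 74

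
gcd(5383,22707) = 1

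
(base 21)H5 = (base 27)DB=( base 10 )362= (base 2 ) 101101010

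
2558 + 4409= 6967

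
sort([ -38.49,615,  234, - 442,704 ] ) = [ - 442, - 38.49,234,615,704 ]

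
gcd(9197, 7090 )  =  1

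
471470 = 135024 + 336446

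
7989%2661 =6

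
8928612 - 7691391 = 1237221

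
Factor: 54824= 2^3*7^1*11^1 * 89^1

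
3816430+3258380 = 7074810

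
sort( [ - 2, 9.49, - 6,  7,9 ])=[-6,  -  2,7, 9,9.49 ] 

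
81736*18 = 1471248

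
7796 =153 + 7643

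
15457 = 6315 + 9142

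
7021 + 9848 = 16869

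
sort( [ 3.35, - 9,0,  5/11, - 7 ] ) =[-9, - 7 , 0,5/11 , 3.35 ]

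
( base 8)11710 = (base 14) 1BBA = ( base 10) 5064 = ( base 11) 3894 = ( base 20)CD4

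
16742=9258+7484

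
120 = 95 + 25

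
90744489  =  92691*979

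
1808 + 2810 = 4618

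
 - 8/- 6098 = 4/3049 = 0.00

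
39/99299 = 39/99299 =0.00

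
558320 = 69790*8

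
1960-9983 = - 8023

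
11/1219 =11/1219 = 0.01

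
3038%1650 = 1388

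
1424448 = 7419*192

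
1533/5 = 1533/5 = 306.60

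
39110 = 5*7822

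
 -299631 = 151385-451016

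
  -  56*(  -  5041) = 282296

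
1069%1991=1069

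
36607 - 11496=25111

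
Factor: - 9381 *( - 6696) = 2^3*3^4*31^1*53^1 *59^1 = 62815176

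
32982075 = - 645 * ( - 51135) 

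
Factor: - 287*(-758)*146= 31761716 = 2^2 *7^1*41^1*73^1*379^1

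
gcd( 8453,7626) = 1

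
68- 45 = 23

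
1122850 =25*44914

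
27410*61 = 1672010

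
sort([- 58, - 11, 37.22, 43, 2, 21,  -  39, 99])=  [ - 58, - 39, - 11, 2, 21, 37.22, 43, 99 ] 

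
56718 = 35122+21596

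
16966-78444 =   -  61478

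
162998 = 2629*62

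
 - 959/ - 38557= 959/38557 =0.02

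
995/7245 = 199/1449=   0.14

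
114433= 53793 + 60640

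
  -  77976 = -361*216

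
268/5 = 268/5 = 53.60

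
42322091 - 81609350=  - 39287259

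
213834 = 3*71278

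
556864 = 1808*308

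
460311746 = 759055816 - 298744070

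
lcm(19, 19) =19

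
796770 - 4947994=-4151224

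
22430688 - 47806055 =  - 25375367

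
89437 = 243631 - 154194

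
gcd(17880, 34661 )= 1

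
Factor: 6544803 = 3^1*2181601^1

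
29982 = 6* 4997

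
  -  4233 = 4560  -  8793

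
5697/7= 5697/7 = 813.86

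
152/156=38/39 =0.97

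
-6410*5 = -32050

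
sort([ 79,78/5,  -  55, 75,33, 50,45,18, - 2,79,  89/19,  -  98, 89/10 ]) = [ - 98, - 55,  -  2,89/19,89/10,78/5,18,  33, 45, 50,75, 79, 79]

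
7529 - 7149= 380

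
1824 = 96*19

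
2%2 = 0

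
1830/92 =915/46 = 19.89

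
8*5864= 46912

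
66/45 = 22/15 = 1.47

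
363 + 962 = 1325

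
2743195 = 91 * 30145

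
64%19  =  7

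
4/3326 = 2/1663 = 0.00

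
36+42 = 78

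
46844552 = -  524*( - 89398 )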